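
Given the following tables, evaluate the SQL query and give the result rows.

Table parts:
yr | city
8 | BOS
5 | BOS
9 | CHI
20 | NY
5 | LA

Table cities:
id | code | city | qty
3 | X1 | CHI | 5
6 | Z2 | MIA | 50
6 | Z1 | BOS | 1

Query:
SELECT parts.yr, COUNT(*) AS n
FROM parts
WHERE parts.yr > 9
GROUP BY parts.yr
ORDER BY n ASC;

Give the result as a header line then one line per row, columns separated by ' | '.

== RESULT ==
parts.yr | n
20 | 1

Derivation:
After WHERE (1 rows):
parts.yr | parts.city
20 | NY
After GROUP BY (1 rows):
parts.yr | n
20 | 1
After ORDER BY (1 rows):
parts.yr | n
20 | 1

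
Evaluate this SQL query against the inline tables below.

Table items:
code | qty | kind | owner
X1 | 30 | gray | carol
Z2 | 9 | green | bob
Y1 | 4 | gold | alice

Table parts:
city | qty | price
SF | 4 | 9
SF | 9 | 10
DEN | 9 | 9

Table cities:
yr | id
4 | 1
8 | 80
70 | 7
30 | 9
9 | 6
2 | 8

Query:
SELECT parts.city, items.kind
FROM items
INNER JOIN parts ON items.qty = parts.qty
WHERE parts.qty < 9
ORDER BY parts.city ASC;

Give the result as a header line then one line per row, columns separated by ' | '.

== RESULT ==
parts.city | items.kind
SF | gold

Derivation:
After JOIN parts (3 rows):
items.code | items.qty | items.kind | items.owner | parts.city | parts.qty | parts.price
Z2 | 9 | green | bob | SF | 9 | 10
Z2 | 9 | green | bob | DEN | 9 | 9
Y1 | 4 | gold | alice | SF | 4 | 9
After WHERE (1 rows):
items.code | items.qty | items.kind | items.owner | parts.city | parts.qty | parts.price
Y1 | 4 | gold | alice | SF | 4 | 9
After SELECT (1 rows):
parts.city | items.kind
SF | gold
After ORDER BY (1 rows):
parts.city | items.kind
SF | gold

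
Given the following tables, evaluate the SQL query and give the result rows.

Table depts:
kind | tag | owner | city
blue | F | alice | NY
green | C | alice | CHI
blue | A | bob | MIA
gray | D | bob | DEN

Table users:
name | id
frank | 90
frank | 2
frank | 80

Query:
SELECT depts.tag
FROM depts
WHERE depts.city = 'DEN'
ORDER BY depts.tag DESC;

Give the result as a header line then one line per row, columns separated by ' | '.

== RESULT ==
depts.tag
D

Derivation:
After WHERE (1 rows):
depts.kind | depts.tag | depts.owner | depts.city
gray | D | bob | DEN
After SELECT (1 rows):
depts.tag
D
After ORDER BY (1 rows):
depts.tag
D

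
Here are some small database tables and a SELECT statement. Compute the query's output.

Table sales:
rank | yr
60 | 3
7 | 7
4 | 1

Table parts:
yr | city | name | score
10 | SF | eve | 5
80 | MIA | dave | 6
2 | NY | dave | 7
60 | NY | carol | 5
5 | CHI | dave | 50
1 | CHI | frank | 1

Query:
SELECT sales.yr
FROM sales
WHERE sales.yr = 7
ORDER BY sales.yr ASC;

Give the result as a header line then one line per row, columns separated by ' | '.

== RESULT ==
sales.yr
7

Derivation:
After WHERE (1 rows):
sales.rank | sales.yr
7 | 7
After SELECT (1 rows):
sales.yr
7
After ORDER BY (1 rows):
sales.yr
7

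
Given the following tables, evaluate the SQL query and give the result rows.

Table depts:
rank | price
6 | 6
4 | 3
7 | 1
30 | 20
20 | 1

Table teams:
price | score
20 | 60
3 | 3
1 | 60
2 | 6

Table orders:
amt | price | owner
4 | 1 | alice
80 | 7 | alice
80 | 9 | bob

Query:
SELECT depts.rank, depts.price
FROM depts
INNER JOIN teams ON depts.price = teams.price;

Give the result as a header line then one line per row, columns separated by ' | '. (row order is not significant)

After JOIN teams (4 rows):
depts.rank | depts.price | teams.price | teams.score
4 | 3 | 3 | 3
7 | 1 | 1 | 60
30 | 20 | 20 | 60
20 | 1 | 1 | 60
After SELECT (4 rows):
depts.rank | depts.price
4 | 3
7 | 1
30 | 20
20 | 1

== RESULT ==
depts.rank | depts.price
4 | 3
7 | 1
30 | 20
20 | 1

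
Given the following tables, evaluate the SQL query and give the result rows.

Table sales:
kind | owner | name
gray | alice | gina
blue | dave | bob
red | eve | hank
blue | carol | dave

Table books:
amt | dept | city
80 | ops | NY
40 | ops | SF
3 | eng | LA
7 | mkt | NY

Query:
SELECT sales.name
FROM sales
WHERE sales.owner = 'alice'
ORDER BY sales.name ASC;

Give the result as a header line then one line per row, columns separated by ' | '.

After WHERE (1 rows):
sales.kind | sales.owner | sales.name
gray | alice | gina
After SELECT (1 rows):
sales.name
gina
After ORDER BY (1 rows):
sales.name
gina

== RESULT ==
sales.name
gina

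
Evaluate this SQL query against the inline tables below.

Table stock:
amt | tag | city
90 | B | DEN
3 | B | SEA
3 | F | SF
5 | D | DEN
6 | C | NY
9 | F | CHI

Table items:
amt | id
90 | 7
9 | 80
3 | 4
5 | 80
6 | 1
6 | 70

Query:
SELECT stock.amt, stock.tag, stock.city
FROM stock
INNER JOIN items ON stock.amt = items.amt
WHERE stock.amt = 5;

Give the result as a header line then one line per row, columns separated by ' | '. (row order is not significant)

== RESULT ==
stock.amt | stock.tag | stock.city
5 | D | DEN

Derivation:
After JOIN items (7 rows):
stock.amt | stock.tag | stock.city | items.amt | items.id
90 | B | DEN | 90 | 7
3 | B | SEA | 3 | 4
3 | F | SF | 3 | 4
5 | D | DEN | 5 | 80
6 | C | NY | 6 | 1
6 | C | NY | 6 | 70
9 | F | CHI | 9 | 80
After WHERE (1 rows):
stock.amt | stock.tag | stock.city | items.amt | items.id
5 | D | DEN | 5 | 80
After SELECT (1 rows):
stock.amt | stock.tag | stock.city
5 | D | DEN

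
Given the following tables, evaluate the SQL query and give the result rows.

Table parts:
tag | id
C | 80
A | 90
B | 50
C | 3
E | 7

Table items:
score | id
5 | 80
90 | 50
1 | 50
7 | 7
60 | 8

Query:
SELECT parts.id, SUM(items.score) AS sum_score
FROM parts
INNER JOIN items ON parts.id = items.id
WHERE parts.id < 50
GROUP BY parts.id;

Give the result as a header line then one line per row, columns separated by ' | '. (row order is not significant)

== RESULT ==
parts.id | sum_score
7 | 7

Derivation:
After JOIN items (4 rows):
parts.tag | parts.id | items.score | items.id
C | 80 | 5 | 80
B | 50 | 90 | 50
B | 50 | 1 | 50
E | 7 | 7 | 7
After WHERE (1 rows):
parts.tag | parts.id | items.score | items.id
E | 7 | 7 | 7
After GROUP BY (1 rows):
parts.id | sum_score
7 | 7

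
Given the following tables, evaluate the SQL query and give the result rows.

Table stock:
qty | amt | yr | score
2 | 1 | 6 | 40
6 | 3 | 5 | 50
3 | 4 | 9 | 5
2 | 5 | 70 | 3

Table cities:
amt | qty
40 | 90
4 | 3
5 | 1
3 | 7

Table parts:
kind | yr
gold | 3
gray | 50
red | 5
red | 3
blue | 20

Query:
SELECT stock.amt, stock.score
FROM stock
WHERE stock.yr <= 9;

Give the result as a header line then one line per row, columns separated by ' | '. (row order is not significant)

After WHERE (3 rows):
stock.qty | stock.amt | stock.yr | stock.score
2 | 1 | 6 | 40
6 | 3 | 5 | 50
3 | 4 | 9 | 5
After SELECT (3 rows):
stock.amt | stock.score
1 | 40
3 | 50
4 | 5

== RESULT ==
stock.amt | stock.score
1 | 40
3 | 50
4 | 5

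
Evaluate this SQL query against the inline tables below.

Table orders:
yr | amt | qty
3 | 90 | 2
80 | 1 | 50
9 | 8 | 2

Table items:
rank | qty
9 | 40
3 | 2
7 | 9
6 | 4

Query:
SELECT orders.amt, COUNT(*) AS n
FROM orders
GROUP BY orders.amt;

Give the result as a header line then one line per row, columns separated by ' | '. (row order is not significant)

== RESULT ==
orders.amt | n
90 | 1
1 | 1
8 | 1

Derivation:
After GROUP BY (3 rows):
orders.amt | n
90 | 1
1 | 1
8 | 1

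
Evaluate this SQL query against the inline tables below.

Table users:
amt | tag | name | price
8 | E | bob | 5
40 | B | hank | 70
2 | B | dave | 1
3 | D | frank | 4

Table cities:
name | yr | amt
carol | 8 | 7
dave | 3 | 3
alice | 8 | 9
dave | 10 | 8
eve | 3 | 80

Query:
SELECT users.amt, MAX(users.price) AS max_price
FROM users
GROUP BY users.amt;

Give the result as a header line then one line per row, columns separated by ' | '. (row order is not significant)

== RESULT ==
users.amt | max_price
8 | 5
40 | 70
2 | 1
3 | 4

Derivation:
After GROUP BY (4 rows):
users.amt | max_price
8 | 5
40 | 70
2 | 1
3 | 4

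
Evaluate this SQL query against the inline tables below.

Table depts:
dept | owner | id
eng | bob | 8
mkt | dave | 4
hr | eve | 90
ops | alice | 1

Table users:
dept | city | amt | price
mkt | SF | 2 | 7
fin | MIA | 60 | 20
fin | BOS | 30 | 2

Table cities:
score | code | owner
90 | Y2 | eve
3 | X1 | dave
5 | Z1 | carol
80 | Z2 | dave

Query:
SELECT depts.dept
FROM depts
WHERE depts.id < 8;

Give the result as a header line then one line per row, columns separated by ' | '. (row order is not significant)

== RESULT ==
depts.dept
mkt
ops

Derivation:
After WHERE (2 rows):
depts.dept | depts.owner | depts.id
mkt | dave | 4
ops | alice | 1
After SELECT (2 rows):
depts.dept
mkt
ops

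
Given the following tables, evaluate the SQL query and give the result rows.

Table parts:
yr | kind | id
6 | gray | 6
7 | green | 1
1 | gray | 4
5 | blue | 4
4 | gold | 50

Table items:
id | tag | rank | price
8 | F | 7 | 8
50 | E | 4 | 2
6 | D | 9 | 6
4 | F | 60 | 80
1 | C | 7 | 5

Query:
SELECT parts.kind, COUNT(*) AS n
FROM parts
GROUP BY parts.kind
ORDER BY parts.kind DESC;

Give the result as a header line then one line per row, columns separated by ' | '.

== RESULT ==
parts.kind | n
green | 1
gray | 2
gold | 1
blue | 1

Derivation:
After GROUP BY (4 rows):
parts.kind | n
gray | 2
green | 1
blue | 1
gold | 1
After ORDER BY (4 rows):
parts.kind | n
green | 1
gray | 2
gold | 1
blue | 1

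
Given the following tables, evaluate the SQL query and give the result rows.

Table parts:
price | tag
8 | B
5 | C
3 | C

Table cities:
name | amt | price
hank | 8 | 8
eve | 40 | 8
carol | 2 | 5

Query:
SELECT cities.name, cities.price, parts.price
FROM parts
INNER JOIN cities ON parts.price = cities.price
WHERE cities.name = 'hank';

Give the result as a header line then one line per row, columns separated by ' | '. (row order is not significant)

After JOIN cities (3 rows):
parts.price | parts.tag | cities.name | cities.amt | cities.price
8 | B | hank | 8 | 8
8 | B | eve | 40 | 8
5 | C | carol | 2 | 5
After WHERE (1 rows):
parts.price | parts.tag | cities.name | cities.amt | cities.price
8 | B | hank | 8 | 8
After SELECT (1 rows):
cities.name | cities.price | parts.price
hank | 8 | 8

== RESULT ==
cities.name | cities.price | parts.price
hank | 8 | 8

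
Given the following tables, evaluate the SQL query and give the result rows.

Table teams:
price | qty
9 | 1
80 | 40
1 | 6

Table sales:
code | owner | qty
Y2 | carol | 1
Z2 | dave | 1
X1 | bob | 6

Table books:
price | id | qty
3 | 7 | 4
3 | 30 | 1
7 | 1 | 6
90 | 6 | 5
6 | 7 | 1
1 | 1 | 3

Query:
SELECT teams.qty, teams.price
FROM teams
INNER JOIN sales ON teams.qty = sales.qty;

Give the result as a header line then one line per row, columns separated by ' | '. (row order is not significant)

== RESULT ==
teams.qty | teams.price
1 | 9
1 | 9
6 | 1

Derivation:
After JOIN sales (3 rows):
teams.price | teams.qty | sales.code | sales.owner | sales.qty
9 | 1 | Y2 | carol | 1
9 | 1 | Z2 | dave | 1
1 | 6 | X1 | bob | 6
After SELECT (3 rows):
teams.qty | teams.price
1 | 9
1 | 9
6 | 1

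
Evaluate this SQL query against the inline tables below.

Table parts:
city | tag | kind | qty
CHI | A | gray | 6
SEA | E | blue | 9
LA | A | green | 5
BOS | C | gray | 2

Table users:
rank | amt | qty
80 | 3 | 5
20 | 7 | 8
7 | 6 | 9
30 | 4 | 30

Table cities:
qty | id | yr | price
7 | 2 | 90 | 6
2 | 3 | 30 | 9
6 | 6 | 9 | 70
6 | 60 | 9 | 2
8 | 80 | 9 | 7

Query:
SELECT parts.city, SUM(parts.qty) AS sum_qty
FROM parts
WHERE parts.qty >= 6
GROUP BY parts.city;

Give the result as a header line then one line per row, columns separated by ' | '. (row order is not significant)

== RESULT ==
parts.city | sum_qty
CHI | 6
SEA | 9

Derivation:
After WHERE (2 rows):
parts.city | parts.tag | parts.kind | parts.qty
CHI | A | gray | 6
SEA | E | blue | 9
After GROUP BY (2 rows):
parts.city | sum_qty
CHI | 6
SEA | 9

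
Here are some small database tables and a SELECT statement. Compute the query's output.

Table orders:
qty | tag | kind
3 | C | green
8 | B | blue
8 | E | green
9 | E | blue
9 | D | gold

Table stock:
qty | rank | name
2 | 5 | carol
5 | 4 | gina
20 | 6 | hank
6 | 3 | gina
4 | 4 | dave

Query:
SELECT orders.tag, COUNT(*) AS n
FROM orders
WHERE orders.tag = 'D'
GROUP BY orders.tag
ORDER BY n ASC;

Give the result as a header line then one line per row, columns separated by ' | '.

== RESULT ==
orders.tag | n
D | 1

Derivation:
After WHERE (1 rows):
orders.qty | orders.tag | orders.kind
9 | D | gold
After GROUP BY (1 rows):
orders.tag | n
D | 1
After ORDER BY (1 rows):
orders.tag | n
D | 1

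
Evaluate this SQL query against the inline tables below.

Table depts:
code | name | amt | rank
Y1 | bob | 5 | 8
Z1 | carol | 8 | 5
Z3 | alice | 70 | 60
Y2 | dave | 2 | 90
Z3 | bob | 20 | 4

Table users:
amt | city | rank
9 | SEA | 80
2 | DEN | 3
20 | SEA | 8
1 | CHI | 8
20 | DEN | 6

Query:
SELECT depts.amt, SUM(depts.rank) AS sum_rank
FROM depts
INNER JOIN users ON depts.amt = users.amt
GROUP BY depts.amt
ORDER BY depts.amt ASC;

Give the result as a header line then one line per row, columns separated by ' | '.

== RESULT ==
depts.amt | sum_rank
2 | 90
20 | 8

Derivation:
After JOIN users (3 rows):
depts.code | depts.name | depts.amt | depts.rank | users.amt | users.city | users.rank
Y2 | dave | 2 | 90 | 2 | DEN | 3
Z3 | bob | 20 | 4 | 20 | SEA | 8
Z3 | bob | 20 | 4 | 20 | DEN | 6
After GROUP BY (2 rows):
depts.amt | sum_rank
2 | 90
20 | 8
After ORDER BY (2 rows):
depts.amt | sum_rank
2 | 90
20 | 8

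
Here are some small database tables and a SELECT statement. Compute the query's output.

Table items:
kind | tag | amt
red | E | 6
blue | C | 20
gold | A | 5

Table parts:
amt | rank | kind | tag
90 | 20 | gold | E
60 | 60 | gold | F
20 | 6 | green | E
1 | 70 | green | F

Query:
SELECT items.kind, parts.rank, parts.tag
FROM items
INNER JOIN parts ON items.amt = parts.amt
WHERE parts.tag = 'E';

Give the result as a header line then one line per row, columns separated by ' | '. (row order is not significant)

== RESULT ==
items.kind | parts.rank | parts.tag
blue | 6 | E

Derivation:
After JOIN parts (1 rows):
items.kind | items.tag | items.amt | parts.amt | parts.rank | parts.kind | parts.tag
blue | C | 20 | 20 | 6 | green | E
After WHERE (1 rows):
items.kind | items.tag | items.amt | parts.amt | parts.rank | parts.kind | parts.tag
blue | C | 20 | 20 | 6 | green | E
After SELECT (1 rows):
items.kind | parts.rank | parts.tag
blue | 6 | E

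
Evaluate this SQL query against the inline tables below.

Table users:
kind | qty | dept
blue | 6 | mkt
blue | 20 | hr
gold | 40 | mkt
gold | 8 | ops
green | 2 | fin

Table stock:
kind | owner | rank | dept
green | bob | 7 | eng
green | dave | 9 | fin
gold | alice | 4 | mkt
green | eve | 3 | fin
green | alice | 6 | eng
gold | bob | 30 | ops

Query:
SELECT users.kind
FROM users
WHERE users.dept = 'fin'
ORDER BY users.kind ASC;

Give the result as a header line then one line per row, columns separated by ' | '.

After WHERE (1 rows):
users.kind | users.qty | users.dept
green | 2 | fin
After SELECT (1 rows):
users.kind
green
After ORDER BY (1 rows):
users.kind
green

== RESULT ==
users.kind
green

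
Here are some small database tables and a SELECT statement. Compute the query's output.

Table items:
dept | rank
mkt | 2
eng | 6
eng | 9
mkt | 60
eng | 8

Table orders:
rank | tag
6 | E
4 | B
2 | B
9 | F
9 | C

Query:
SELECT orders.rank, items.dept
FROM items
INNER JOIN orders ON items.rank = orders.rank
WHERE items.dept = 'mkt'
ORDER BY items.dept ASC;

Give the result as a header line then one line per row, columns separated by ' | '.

== RESULT ==
orders.rank | items.dept
2 | mkt

Derivation:
After JOIN orders (4 rows):
items.dept | items.rank | orders.rank | orders.tag
mkt | 2 | 2 | B
eng | 6 | 6 | E
eng | 9 | 9 | F
eng | 9 | 9 | C
After WHERE (1 rows):
items.dept | items.rank | orders.rank | orders.tag
mkt | 2 | 2 | B
After SELECT (1 rows):
orders.rank | items.dept
2 | mkt
After ORDER BY (1 rows):
orders.rank | items.dept
2 | mkt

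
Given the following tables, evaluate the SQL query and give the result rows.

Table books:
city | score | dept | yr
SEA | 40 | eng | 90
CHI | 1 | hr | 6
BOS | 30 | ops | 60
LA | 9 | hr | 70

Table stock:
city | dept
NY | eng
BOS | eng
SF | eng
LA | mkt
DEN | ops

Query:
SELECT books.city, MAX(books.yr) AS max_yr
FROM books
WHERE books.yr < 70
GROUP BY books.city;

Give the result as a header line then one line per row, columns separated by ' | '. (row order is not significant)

After WHERE (2 rows):
books.city | books.score | books.dept | books.yr
CHI | 1 | hr | 6
BOS | 30 | ops | 60
After GROUP BY (2 rows):
books.city | max_yr
CHI | 6
BOS | 60

== RESULT ==
books.city | max_yr
CHI | 6
BOS | 60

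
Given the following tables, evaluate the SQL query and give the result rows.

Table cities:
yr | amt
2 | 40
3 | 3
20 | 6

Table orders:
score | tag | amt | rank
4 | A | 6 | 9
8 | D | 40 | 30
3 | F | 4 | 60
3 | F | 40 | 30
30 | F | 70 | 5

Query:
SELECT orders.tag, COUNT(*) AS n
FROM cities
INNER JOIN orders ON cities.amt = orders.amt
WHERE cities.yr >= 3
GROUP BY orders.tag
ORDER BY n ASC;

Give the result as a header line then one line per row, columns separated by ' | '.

== RESULT ==
orders.tag | n
A | 1

Derivation:
After JOIN orders (3 rows):
cities.yr | cities.amt | orders.score | orders.tag | orders.amt | orders.rank
2 | 40 | 8 | D | 40 | 30
2 | 40 | 3 | F | 40 | 30
20 | 6 | 4 | A | 6 | 9
After WHERE (1 rows):
cities.yr | cities.amt | orders.score | orders.tag | orders.amt | orders.rank
20 | 6 | 4 | A | 6 | 9
After GROUP BY (1 rows):
orders.tag | n
A | 1
After ORDER BY (1 rows):
orders.tag | n
A | 1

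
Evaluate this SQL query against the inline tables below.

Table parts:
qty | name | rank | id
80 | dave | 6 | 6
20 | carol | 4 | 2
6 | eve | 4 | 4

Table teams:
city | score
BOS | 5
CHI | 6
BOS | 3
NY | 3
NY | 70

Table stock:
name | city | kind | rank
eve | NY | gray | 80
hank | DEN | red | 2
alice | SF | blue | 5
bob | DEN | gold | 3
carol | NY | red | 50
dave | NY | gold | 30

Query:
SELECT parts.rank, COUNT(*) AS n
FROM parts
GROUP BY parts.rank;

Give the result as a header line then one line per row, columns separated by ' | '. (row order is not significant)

After GROUP BY (2 rows):
parts.rank | n
6 | 1
4 | 2

== RESULT ==
parts.rank | n
6 | 1
4 | 2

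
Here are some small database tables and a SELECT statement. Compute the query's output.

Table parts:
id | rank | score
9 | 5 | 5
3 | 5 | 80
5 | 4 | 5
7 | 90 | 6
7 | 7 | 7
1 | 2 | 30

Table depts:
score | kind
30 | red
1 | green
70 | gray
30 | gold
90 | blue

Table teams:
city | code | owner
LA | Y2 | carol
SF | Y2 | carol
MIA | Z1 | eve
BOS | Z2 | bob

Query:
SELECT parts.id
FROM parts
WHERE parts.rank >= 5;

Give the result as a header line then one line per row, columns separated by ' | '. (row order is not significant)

== RESULT ==
parts.id
9
3
7
7

Derivation:
After WHERE (4 rows):
parts.id | parts.rank | parts.score
9 | 5 | 5
3 | 5 | 80
7 | 90 | 6
7 | 7 | 7
After SELECT (4 rows):
parts.id
9
3
7
7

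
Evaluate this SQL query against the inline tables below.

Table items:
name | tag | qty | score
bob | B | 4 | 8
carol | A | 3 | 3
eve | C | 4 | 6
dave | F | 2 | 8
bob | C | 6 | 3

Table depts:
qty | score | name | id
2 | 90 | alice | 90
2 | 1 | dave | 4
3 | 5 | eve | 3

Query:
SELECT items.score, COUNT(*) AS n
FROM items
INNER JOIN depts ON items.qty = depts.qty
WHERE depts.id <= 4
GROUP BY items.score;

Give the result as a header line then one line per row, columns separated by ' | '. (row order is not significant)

== RESULT ==
items.score | n
3 | 1
8 | 1

Derivation:
After JOIN depts (3 rows):
items.name | items.tag | items.qty | items.score | depts.qty | depts.score | depts.name | depts.id
carol | A | 3 | 3 | 3 | 5 | eve | 3
dave | F | 2 | 8 | 2 | 90 | alice | 90
dave | F | 2 | 8 | 2 | 1 | dave | 4
After WHERE (2 rows):
items.name | items.tag | items.qty | items.score | depts.qty | depts.score | depts.name | depts.id
carol | A | 3 | 3 | 3 | 5 | eve | 3
dave | F | 2 | 8 | 2 | 1 | dave | 4
After GROUP BY (2 rows):
items.score | n
3 | 1
8 | 1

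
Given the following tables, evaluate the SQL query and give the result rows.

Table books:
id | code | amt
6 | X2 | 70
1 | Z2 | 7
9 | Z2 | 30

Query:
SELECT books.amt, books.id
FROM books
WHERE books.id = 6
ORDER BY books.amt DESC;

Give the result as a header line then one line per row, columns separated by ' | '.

After WHERE (1 rows):
books.id | books.code | books.amt
6 | X2 | 70
After SELECT (1 rows):
books.amt | books.id
70 | 6
After ORDER BY (1 rows):
books.amt | books.id
70 | 6

== RESULT ==
books.amt | books.id
70 | 6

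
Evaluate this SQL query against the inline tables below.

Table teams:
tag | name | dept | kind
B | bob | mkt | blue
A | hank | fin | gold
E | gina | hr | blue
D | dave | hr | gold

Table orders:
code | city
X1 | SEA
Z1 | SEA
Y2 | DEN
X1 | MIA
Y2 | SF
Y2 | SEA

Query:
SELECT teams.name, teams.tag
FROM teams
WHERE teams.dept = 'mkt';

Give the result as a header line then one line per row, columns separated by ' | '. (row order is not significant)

== RESULT ==
teams.name | teams.tag
bob | B

Derivation:
After WHERE (1 rows):
teams.tag | teams.name | teams.dept | teams.kind
B | bob | mkt | blue
After SELECT (1 rows):
teams.name | teams.tag
bob | B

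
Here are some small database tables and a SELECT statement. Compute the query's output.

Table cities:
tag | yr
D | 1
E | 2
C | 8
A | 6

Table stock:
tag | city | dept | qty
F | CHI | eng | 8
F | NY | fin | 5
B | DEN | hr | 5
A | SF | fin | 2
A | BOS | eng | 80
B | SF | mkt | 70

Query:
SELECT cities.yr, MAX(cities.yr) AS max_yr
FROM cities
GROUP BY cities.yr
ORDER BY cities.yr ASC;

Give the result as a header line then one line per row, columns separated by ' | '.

After GROUP BY (4 rows):
cities.yr | max_yr
1 | 1
2 | 2
8 | 8
6 | 6
After ORDER BY (4 rows):
cities.yr | max_yr
1 | 1
2 | 2
6 | 6
8 | 8

== RESULT ==
cities.yr | max_yr
1 | 1
2 | 2
6 | 6
8 | 8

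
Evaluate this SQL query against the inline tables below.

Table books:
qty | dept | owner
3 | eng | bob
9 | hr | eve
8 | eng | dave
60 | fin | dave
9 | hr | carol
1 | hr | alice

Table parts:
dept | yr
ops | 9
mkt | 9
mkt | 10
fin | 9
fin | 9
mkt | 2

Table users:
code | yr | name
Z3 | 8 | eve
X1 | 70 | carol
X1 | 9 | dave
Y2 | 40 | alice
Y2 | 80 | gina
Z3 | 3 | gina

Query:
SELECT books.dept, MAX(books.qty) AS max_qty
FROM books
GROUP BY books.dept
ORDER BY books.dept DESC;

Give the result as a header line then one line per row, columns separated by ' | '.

== RESULT ==
books.dept | max_qty
hr | 9
fin | 60
eng | 8

Derivation:
After GROUP BY (3 rows):
books.dept | max_qty
eng | 8
hr | 9
fin | 60
After ORDER BY (3 rows):
books.dept | max_qty
hr | 9
fin | 60
eng | 8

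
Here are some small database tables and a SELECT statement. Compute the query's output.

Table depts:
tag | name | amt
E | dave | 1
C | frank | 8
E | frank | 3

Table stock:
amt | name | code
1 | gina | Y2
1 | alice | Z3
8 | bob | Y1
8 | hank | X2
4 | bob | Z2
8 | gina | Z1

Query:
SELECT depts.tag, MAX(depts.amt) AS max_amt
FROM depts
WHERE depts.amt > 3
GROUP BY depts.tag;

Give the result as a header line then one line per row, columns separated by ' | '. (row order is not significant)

After WHERE (1 rows):
depts.tag | depts.name | depts.amt
C | frank | 8
After GROUP BY (1 rows):
depts.tag | max_amt
C | 8

== RESULT ==
depts.tag | max_amt
C | 8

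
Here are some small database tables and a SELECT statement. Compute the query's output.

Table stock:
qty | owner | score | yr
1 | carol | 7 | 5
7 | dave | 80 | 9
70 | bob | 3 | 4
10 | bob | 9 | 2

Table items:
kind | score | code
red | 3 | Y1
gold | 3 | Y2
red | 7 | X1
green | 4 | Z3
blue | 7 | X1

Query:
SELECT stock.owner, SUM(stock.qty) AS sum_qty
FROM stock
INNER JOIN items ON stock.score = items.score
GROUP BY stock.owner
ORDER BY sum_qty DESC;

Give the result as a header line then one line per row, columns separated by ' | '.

After JOIN items (4 rows):
stock.qty | stock.owner | stock.score | stock.yr | items.kind | items.score | items.code
1 | carol | 7 | 5 | red | 7 | X1
1 | carol | 7 | 5 | blue | 7 | X1
70 | bob | 3 | 4 | red | 3 | Y1
70 | bob | 3 | 4 | gold | 3 | Y2
After GROUP BY (2 rows):
stock.owner | sum_qty
carol | 2
bob | 140
After ORDER BY (2 rows):
stock.owner | sum_qty
bob | 140
carol | 2

== RESULT ==
stock.owner | sum_qty
bob | 140
carol | 2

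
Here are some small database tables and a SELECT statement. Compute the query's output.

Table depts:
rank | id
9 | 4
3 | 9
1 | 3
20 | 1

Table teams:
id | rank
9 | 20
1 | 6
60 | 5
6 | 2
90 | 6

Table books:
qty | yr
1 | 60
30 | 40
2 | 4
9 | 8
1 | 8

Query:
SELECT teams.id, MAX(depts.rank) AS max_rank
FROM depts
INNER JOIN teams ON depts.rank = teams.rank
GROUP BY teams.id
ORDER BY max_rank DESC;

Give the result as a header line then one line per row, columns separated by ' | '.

== RESULT ==
teams.id | max_rank
9 | 20

Derivation:
After JOIN teams (1 rows):
depts.rank | depts.id | teams.id | teams.rank
20 | 1 | 9 | 20
After GROUP BY (1 rows):
teams.id | max_rank
9 | 20
After ORDER BY (1 rows):
teams.id | max_rank
9 | 20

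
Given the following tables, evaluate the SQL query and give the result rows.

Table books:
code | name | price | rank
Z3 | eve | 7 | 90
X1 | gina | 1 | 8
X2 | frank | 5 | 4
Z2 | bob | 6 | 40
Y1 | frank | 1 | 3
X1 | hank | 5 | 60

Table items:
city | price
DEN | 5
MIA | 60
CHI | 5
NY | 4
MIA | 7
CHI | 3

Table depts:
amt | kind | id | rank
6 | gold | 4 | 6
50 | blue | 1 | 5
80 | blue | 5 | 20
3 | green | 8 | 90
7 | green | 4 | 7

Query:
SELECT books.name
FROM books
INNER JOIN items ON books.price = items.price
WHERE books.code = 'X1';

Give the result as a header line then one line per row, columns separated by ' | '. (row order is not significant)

== RESULT ==
books.name
hank
hank

Derivation:
After JOIN items (5 rows):
books.code | books.name | books.price | books.rank | items.city | items.price
Z3 | eve | 7 | 90 | MIA | 7
X2 | frank | 5 | 4 | DEN | 5
X2 | frank | 5 | 4 | CHI | 5
X1 | hank | 5 | 60 | DEN | 5
X1 | hank | 5 | 60 | CHI | 5
After WHERE (2 rows):
books.code | books.name | books.price | books.rank | items.city | items.price
X1 | hank | 5 | 60 | DEN | 5
X1 | hank | 5 | 60 | CHI | 5
After SELECT (2 rows):
books.name
hank
hank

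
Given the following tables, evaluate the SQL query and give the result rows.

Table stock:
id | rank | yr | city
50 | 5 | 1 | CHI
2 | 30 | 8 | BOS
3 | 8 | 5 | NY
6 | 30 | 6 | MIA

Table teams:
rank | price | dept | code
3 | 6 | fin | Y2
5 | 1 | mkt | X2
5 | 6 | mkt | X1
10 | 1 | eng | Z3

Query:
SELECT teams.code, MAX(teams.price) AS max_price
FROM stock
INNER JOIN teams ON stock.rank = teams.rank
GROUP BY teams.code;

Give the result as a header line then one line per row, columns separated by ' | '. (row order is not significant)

After JOIN teams (2 rows):
stock.id | stock.rank | stock.yr | stock.city | teams.rank | teams.price | teams.dept | teams.code
50 | 5 | 1 | CHI | 5 | 1 | mkt | X2
50 | 5 | 1 | CHI | 5 | 6 | mkt | X1
After GROUP BY (2 rows):
teams.code | max_price
X2 | 1
X1 | 6

== RESULT ==
teams.code | max_price
X2 | 1
X1 | 6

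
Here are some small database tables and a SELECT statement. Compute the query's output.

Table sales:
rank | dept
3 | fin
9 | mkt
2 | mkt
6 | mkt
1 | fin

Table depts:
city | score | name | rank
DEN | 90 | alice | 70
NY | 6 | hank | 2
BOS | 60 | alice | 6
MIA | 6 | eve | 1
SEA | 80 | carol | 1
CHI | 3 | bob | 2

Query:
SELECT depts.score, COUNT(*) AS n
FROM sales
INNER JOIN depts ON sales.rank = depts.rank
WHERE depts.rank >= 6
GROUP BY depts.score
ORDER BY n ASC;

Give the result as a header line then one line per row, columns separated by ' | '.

After JOIN depts (5 rows):
sales.rank | sales.dept | depts.city | depts.score | depts.name | depts.rank
2 | mkt | NY | 6 | hank | 2
2 | mkt | CHI | 3 | bob | 2
6 | mkt | BOS | 60 | alice | 6
1 | fin | MIA | 6 | eve | 1
1 | fin | SEA | 80 | carol | 1
After WHERE (1 rows):
sales.rank | sales.dept | depts.city | depts.score | depts.name | depts.rank
6 | mkt | BOS | 60 | alice | 6
After GROUP BY (1 rows):
depts.score | n
60 | 1
After ORDER BY (1 rows):
depts.score | n
60 | 1

== RESULT ==
depts.score | n
60 | 1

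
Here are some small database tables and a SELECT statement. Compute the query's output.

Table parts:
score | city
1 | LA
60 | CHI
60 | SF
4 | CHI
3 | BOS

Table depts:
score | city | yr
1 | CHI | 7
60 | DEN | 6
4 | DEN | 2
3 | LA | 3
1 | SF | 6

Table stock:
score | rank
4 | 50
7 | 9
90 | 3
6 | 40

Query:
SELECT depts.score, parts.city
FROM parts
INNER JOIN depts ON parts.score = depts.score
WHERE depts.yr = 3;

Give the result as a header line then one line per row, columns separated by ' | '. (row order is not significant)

After JOIN depts (6 rows):
parts.score | parts.city | depts.score | depts.city | depts.yr
1 | LA | 1 | CHI | 7
1 | LA | 1 | SF | 6
60 | CHI | 60 | DEN | 6
60 | SF | 60 | DEN | 6
4 | CHI | 4 | DEN | 2
3 | BOS | 3 | LA | 3
After WHERE (1 rows):
parts.score | parts.city | depts.score | depts.city | depts.yr
3 | BOS | 3 | LA | 3
After SELECT (1 rows):
depts.score | parts.city
3 | BOS

== RESULT ==
depts.score | parts.city
3 | BOS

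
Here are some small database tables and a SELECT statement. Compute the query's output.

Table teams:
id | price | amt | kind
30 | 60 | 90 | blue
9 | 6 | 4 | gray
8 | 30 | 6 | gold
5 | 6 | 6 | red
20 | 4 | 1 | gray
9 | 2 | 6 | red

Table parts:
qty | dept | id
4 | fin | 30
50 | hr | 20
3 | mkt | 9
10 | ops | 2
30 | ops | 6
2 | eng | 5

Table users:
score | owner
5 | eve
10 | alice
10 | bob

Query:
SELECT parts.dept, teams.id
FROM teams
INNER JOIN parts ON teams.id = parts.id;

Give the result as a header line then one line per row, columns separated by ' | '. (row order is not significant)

== RESULT ==
parts.dept | teams.id
fin | 30
mkt | 9
eng | 5
hr | 20
mkt | 9

Derivation:
After JOIN parts (5 rows):
teams.id | teams.price | teams.amt | teams.kind | parts.qty | parts.dept | parts.id
30 | 60 | 90 | blue | 4 | fin | 30
9 | 6 | 4 | gray | 3 | mkt | 9
5 | 6 | 6 | red | 2 | eng | 5
20 | 4 | 1 | gray | 50 | hr | 20
9 | 2 | 6 | red | 3 | mkt | 9
After SELECT (5 rows):
parts.dept | teams.id
fin | 30
mkt | 9
eng | 5
hr | 20
mkt | 9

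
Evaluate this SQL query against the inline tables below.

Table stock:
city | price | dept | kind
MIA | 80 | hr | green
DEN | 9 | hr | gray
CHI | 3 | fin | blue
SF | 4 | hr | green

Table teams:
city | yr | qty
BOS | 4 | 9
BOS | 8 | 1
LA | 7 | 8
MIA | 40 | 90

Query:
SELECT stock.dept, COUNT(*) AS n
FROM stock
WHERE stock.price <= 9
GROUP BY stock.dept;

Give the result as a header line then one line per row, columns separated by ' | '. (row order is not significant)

After WHERE (3 rows):
stock.city | stock.price | stock.dept | stock.kind
DEN | 9 | hr | gray
CHI | 3 | fin | blue
SF | 4 | hr | green
After GROUP BY (2 rows):
stock.dept | n
hr | 2
fin | 1

== RESULT ==
stock.dept | n
hr | 2
fin | 1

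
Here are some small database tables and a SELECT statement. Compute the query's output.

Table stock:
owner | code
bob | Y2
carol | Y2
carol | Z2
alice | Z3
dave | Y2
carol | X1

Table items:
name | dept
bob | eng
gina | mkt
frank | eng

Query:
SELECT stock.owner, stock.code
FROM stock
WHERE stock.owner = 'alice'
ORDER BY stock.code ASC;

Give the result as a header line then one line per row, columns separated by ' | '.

== RESULT ==
stock.owner | stock.code
alice | Z3

Derivation:
After WHERE (1 rows):
stock.owner | stock.code
alice | Z3
After SELECT (1 rows):
stock.owner | stock.code
alice | Z3
After ORDER BY (1 rows):
stock.owner | stock.code
alice | Z3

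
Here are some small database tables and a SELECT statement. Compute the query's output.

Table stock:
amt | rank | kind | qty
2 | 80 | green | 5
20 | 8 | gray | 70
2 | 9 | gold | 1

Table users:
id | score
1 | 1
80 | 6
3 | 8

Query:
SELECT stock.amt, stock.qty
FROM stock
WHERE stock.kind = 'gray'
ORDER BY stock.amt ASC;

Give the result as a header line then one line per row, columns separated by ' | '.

After WHERE (1 rows):
stock.amt | stock.rank | stock.kind | stock.qty
20 | 8 | gray | 70
After SELECT (1 rows):
stock.amt | stock.qty
20 | 70
After ORDER BY (1 rows):
stock.amt | stock.qty
20 | 70

== RESULT ==
stock.amt | stock.qty
20 | 70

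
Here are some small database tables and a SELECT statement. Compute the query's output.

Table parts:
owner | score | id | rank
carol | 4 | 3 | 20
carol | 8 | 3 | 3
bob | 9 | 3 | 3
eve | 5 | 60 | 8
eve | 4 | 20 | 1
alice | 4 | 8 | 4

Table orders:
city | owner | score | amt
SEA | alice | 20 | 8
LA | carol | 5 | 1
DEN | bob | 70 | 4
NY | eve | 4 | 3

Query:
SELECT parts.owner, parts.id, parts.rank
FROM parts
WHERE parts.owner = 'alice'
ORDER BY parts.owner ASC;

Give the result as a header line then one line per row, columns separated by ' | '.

== RESULT ==
parts.owner | parts.id | parts.rank
alice | 8 | 4

Derivation:
After WHERE (1 rows):
parts.owner | parts.score | parts.id | parts.rank
alice | 4 | 8 | 4
After SELECT (1 rows):
parts.owner | parts.id | parts.rank
alice | 8 | 4
After ORDER BY (1 rows):
parts.owner | parts.id | parts.rank
alice | 8 | 4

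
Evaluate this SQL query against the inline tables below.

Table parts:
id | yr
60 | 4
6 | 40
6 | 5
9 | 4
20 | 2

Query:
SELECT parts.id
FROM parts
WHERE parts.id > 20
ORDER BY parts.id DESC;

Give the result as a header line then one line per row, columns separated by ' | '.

== RESULT ==
parts.id
60

Derivation:
After WHERE (1 rows):
parts.id | parts.yr
60 | 4
After SELECT (1 rows):
parts.id
60
After ORDER BY (1 rows):
parts.id
60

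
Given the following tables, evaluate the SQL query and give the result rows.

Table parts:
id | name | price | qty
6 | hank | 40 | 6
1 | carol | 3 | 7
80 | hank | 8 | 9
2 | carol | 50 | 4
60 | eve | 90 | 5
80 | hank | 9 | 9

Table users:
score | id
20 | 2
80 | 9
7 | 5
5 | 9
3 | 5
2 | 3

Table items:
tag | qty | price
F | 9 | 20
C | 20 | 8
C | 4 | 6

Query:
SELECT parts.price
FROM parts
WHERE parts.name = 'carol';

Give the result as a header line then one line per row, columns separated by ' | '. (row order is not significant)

== RESULT ==
parts.price
3
50

Derivation:
After WHERE (2 rows):
parts.id | parts.name | parts.price | parts.qty
1 | carol | 3 | 7
2 | carol | 50 | 4
After SELECT (2 rows):
parts.price
3
50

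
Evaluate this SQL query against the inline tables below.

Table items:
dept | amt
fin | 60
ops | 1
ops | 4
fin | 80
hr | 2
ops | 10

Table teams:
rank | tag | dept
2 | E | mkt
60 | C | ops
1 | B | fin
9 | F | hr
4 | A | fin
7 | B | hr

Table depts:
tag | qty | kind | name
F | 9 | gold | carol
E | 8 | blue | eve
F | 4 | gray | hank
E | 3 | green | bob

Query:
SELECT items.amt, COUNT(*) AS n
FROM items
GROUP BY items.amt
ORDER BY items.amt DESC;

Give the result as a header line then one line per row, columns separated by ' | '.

After GROUP BY (6 rows):
items.amt | n
60 | 1
1 | 1
4 | 1
80 | 1
2 | 1
10 | 1
After ORDER BY (6 rows):
items.amt | n
80 | 1
60 | 1
10 | 1
4 | 1
2 | 1
1 | 1

== RESULT ==
items.amt | n
80 | 1
60 | 1
10 | 1
4 | 1
2 | 1
1 | 1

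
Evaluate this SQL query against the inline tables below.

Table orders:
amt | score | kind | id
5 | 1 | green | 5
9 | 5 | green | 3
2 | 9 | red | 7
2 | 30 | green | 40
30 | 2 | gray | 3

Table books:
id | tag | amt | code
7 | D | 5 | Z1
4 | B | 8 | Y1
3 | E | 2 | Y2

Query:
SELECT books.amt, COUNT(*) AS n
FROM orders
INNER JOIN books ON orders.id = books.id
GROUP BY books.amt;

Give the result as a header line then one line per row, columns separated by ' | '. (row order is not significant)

After JOIN books (3 rows):
orders.amt | orders.score | orders.kind | orders.id | books.id | books.tag | books.amt | books.code
9 | 5 | green | 3 | 3 | E | 2 | Y2
2 | 9 | red | 7 | 7 | D | 5 | Z1
30 | 2 | gray | 3 | 3 | E | 2 | Y2
After GROUP BY (2 rows):
books.amt | n
2 | 2
5 | 1

== RESULT ==
books.amt | n
2 | 2
5 | 1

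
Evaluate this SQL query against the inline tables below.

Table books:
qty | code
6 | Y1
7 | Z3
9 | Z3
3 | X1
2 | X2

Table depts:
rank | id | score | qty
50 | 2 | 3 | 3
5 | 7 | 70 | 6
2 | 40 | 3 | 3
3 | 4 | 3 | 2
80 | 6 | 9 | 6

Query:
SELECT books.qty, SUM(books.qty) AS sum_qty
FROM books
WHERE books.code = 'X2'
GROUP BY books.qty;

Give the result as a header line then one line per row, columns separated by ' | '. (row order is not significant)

After WHERE (1 rows):
books.qty | books.code
2 | X2
After GROUP BY (1 rows):
books.qty | sum_qty
2 | 2

== RESULT ==
books.qty | sum_qty
2 | 2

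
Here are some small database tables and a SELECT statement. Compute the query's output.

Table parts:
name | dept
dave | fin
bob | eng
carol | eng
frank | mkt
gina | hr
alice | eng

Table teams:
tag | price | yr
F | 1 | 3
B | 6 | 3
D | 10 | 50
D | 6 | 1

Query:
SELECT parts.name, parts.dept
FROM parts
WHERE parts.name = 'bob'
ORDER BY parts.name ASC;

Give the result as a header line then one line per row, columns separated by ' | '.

After WHERE (1 rows):
parts.name | parts.dept
bob | eng
After SELECT (1 rows):
parts.name | parts.dept
bob | eng
After ORDER BY (1 rows):
parts.name | parts.dept
bob | eng

== RESULT ==
parts.name | parts.dept
bob | eng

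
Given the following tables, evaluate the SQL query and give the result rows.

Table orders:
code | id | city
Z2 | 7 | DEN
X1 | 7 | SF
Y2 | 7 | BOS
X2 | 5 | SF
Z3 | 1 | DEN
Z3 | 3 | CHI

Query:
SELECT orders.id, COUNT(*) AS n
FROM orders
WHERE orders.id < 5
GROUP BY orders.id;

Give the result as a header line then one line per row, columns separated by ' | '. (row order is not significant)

== RESULT ==
orders.id | n
1 | 1
3 | 1

Derivation:
After WHERE (2 rows):
orders.code | orders.id | orders.city
Z3 | 1 | DEN
Z3 | 3 | CHI
After GROUP BY (2 rows):
orders.id | n
1 | 1
3 | 1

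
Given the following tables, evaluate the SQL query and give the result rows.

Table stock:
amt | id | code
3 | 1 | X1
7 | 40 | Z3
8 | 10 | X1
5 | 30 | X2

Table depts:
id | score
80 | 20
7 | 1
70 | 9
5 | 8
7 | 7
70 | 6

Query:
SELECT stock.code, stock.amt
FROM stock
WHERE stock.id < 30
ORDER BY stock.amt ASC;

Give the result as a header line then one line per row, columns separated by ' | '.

== RESULT ==
stock.code | stock.amt
X1 | 3
X1 | 8

Derivation:
After WHERE (2 rows):
stock.amt | stock.id | stock.code
3 | 1 | X1
8 | 10 | X1
After SELECT (2 rows):
stock.code | stock.amt
X1 | 3
X1 | 8
After ORDER BY (2 rows):
stock.code | stock.amt
X1 | 3
X1 | 8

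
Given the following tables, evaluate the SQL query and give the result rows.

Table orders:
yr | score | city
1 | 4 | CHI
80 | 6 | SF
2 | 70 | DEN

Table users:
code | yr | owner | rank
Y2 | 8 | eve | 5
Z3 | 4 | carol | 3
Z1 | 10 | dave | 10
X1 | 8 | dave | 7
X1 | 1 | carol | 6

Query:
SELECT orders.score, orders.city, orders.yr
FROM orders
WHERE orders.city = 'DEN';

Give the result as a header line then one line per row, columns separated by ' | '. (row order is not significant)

== RESULT ==
orders.score | orders.city | orders.yr
70 | DEN | 2

Derivation:
After WHERE (1 rows):
orders.yr | orders.score | orders.city
2 | 70 | DEN
After SELECT (1 rows):
orders.score | orders.city | orders.yr
70 | DEN | 2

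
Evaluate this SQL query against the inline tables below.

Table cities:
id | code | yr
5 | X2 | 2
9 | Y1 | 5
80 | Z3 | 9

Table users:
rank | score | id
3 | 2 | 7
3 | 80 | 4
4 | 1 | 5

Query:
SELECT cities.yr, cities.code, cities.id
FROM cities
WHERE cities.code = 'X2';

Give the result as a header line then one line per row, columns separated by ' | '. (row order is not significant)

After WHERE (1 rows):
cities.id | cities.code | cities.yr
5 | X2 | 2
After SELECT (1 rows):
cities.yr | cities.code | cities.id
2 | X2 | 5

== RESULT ==
cities.yr | cities.code | cities.id
2 | X2 | 5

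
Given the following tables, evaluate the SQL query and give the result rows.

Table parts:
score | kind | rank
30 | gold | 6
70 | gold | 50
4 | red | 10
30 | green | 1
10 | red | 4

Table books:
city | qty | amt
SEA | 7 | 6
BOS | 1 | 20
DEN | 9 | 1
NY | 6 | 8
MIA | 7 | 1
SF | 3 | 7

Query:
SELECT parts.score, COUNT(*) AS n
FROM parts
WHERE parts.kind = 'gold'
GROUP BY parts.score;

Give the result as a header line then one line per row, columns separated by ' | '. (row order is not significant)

After WHERE (2 rows):
parts.score | parts.kind | parts.rank
30 | gold | 6
70 | gold | 50
After GROUP BY (2 rows):
parts.score | n
30 | 1
70 | 1

== RESULT ==
parts.score | n
30 | 1
70 | 1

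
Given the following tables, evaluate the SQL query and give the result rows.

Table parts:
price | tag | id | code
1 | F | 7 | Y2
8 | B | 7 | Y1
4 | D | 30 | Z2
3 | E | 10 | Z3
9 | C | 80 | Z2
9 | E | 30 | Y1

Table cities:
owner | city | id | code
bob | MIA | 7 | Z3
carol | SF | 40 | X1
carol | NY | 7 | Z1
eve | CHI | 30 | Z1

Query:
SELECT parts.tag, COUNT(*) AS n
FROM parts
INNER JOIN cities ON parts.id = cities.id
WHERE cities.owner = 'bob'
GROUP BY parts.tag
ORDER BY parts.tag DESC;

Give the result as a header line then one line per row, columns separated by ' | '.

== RESULT ==
parts.tag | n
F | 1
B | 1

Derivation:
After JOIN cities (6 rows):
parts.price | parts.tag | parts.id | parts.code | cities.owner | cities.city | cities.id | cities.code
1 | F | 7 | Y2 | bob | MIA | 7 | Z3
1 | F | 7 | Y2 | carol | NY | 7 | Z1
8 | B | 7 | Y1 | bob | MIA | 7 | Z3
8 | B | 7 | Y1 | carol | NY | 7 | Z1
4 | D | 30 | Z2 | eve | CHI | 30 | Z1
9 | E | 30 | Y1 | eve | CHI | 30 | Z1
After WHERE (2 rows):
parts.price | parts.tag | parts.id | parts.code | cities.owner | cities.city | cities.id | cities.code
1 | F | 7 | Y2 | bob | MIA | 7 | Z3
8 | B | 7 | Y1 | bob | MIA | 7 | Z3
After GROUP BY (2 rows):
parts.tag | n
F | 1
B | 1
After ORDER BY (2 rows):
parts.tag | n
F | 1
B | 1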